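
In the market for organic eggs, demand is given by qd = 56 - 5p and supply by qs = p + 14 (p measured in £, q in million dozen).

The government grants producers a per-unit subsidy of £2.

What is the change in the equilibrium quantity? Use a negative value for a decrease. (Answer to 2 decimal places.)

Solve the original market: 56 - 5p = p + 14, hence p = 7 and q = 21.
Since sellers receive the price plus the subsidy, the effective supply curve becomes qs = p + 16.
New equilibrium: 56 - 5p = p + 16 ⇒ 40 = 6p ⇒ p = 20/3 ≈ 6.6667, q = 68/3 ≈ 22.6667.
Δq = 22.6667 − 21 = +1.67.

+1.67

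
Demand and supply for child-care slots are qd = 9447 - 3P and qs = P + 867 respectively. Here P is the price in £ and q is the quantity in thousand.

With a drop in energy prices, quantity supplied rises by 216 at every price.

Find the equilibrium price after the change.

2091

Original equilibrium: 9447 - 3P = P + 867 gives 8580 = 4P, so P = 2145 and q = 3012.
The new curves are qd = 9447 - 3P (demand) and qs = P + 1083 (supply).
Setting them equal: 9447 - 3P = P + 1083 → 8364 = 4P, so P = 2091 and q = 3174.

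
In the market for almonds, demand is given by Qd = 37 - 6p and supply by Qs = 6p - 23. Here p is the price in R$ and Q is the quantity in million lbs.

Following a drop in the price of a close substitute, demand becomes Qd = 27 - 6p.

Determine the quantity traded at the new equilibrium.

2

Solve the original market: 37 - 6p = 6p - 23, hence p = 5 and Q = 7.
The new curves are Qd = 27 - 6p (demand) and Qs = 6p - 23 (supply).
Clearing the new market: 27 - 6p = 6p - 23, so p = 25/6 ≈ 4.1667 and Q = 2.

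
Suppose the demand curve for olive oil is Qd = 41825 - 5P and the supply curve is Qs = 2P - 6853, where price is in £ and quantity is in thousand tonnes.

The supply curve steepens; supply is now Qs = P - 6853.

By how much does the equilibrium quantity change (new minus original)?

Original equilibrium: 41825 - 5P = 2P - 6853 gives 48678 = 7P, so P = 6954 and Q = 7055.
After the shift, demand is Qd = 41825 - 5P and supply is Qs = P - 6853.
New equilibrium: 41825 - 5P = P - 6853 ⇒ 48678 = 6P ⇒ P = 8113, Q = 1260.
ΔQ = 1260 − 7055 = -5795.

-5795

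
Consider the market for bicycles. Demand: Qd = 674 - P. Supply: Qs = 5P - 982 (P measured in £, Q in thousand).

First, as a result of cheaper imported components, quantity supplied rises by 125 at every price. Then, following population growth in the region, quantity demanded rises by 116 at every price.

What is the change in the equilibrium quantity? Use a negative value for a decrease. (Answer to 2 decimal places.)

+117.50

Original equilibrium: 674 - P = 5P - 982 gives 1656 = 6P, so P = 276 and Q = 398.
The new curves are Qd = 790 - P (demand) and Qs = 5P - 857 (supply).
New equilibrium: 790 - P = 5P - 857 ⇒ 1647 = 6P ⇒ P = 274.5, Q = 515.5.
ΔQ = 515.5 − 398 = +117.50.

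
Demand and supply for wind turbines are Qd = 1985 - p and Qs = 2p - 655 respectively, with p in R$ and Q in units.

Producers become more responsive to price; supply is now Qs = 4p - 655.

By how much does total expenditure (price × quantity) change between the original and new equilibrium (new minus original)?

-203104

Before the shock: 1985 - p = 2p - 655 ⇒ 2640 = 3p ⇒ p = 880, Q = 1105.
After the shift, demand is Qd = 1985 - p and supply is Qs = 4p - 655.
Equate the new curves: 1985 - p = 4p - 655, giving 2640 = 5p, p = 528, Q = 1457.
Expenditure moves from 880×1105 = 972400 to 528×1457 = 769296; change = -203104.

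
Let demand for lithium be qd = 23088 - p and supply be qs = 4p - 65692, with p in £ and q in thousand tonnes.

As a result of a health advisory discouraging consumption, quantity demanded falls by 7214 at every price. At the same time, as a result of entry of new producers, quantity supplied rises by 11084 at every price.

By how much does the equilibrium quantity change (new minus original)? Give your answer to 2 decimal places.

Original equilibrium: 23088 - p = 4p - 65692 gives 88780 = 5p, so p = 17756 and q = 5332.
The new curves are qd = 15874 - p (demand) and qs = 4p - 54608 (supply).
Equate the new curves: 15874 - p = 4p - 54608, giving 70482 = 5p, p = 14096.4, q = 1777.6.
Δq = 1777.6 − 5332 = -3554.40.

-3554.40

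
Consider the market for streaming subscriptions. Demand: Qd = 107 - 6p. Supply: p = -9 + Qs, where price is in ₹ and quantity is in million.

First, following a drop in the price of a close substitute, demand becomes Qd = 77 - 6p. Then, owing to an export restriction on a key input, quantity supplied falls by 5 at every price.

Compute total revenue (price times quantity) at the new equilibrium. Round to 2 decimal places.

Solve the original market: 107 - 6p = p + 9, hence p = 14 and Q = 23.
The new curves are Qd = 77 - 6p (demand) and Qs = p + 4 (supply).
Setting them equal: 77 - 6p = p + 4 → 73 = 7p, so p = 73/7 ≈ 10.4286 and Q = 101/7 ≈ 14.4286.
New expenditure = 10.4286 × 14.4286 = 150.47.

150.47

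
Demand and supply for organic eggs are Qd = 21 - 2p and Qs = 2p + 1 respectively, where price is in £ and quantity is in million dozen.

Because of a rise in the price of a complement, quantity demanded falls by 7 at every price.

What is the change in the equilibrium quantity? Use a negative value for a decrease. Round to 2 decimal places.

-3.50

Solve the original market: 21 - 2p = 2p + 1, hence p = 5 and Q = 11.
The shock moves the curves to Qd = 14 - 2p and Qs = 2p + 1.
New equilibrium: 14 - 2p = 2p + 1 ⇒ 13 = 4p ⇒ p = 3.25, Q = 7.5.
ΔQ = 7.5 − 11 = -3.50.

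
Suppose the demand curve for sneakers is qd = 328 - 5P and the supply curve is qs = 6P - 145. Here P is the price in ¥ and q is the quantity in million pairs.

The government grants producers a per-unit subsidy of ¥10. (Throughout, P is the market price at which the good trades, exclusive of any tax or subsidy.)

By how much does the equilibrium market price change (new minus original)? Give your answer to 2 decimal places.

Initially, 328 - 5P = 6P - 145, so 473 = 11P and P = 43, q = 113.
Since sellers receive the price plus the subsidy, the effective supply curve becomes qs = 6P - 85.
New equilibrium: 328 - 5P = 6P - 85 ⇒ 413 = 11P ⇒ P = 413/11 ≈ 37.5455, q = 1543/11 ≈ 140.2727.
ΔP = 37.5455 − 43 = -5.45.

-5.45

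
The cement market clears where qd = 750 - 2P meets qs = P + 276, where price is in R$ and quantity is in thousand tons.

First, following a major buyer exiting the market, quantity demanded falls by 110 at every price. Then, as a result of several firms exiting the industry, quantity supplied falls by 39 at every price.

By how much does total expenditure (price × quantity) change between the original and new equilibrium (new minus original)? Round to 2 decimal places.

Solve the original market: 750 - 2P = P + 276, hence P = 158 and q = 434.
The new curves are qd = 640 - 2P (demand) and qs = P + 237 (supply).
Clearing the new market: 640 - 2P = P + 237, so P = 403/3 ≈ 134.3333 and q = 1114/3 ≈ 371.3333.
Expenditure moves from 158×434 = 68572 to 134.3333×371.3333 = 49882.4444; change = -18689.56.

-18689.56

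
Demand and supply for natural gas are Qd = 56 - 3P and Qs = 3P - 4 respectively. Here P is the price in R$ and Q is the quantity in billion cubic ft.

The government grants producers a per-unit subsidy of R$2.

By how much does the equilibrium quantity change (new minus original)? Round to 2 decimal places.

Initially, 56 - 3P = 3P - 4, so 60 = 6P and P = 10, Q = 26.
Since sellers receive the price plus the subsidy, the effective supply curve becomes Qs = 3P + 2.
Equate the new curves: 56 - 3P = 3P + 2, giving 54 = 6P, P = 9, Q = 29.
ΔQ = 29 − 26 = +3.00.

+3.00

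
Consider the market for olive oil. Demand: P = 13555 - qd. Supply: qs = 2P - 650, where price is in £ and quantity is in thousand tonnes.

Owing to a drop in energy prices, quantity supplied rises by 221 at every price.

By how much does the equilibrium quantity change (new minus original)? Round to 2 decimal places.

+73.67

Original equilibrium: 13555 - P = 2P - 650 gives 14205 = 3P, so P = 4735 and q = 8820.
The new curves are qd = 13555 - P (demand) and qs = 2P - 429 (supply).
New equilibrium: 13555 - P = 2P - 429 ⇒ 13984 = 3P ⇒ P = 13984/3 ≈ 4661.3333, q = 26681/3 ≈ 8893.6667.
Δq = 8893.6667 − 8820 = +73.67.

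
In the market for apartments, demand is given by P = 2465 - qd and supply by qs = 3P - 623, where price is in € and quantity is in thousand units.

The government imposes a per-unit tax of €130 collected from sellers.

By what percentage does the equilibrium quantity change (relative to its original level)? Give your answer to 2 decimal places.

-5.76

Before the shock: 2465 - P = 3P - 623 ⇒ 3088 = 4P ⇒ P = 772, q = 1693.
Since sellers keep the price net of the tax, the effective supply curve becomes qs = 3P - 1013.
Clearing the new market: 2465 - P = 3P - 1013, so P = 869.5 and q = 1595.5.
%Δq = (1595.5 − 1693) / 1693 × 100 = -5.76%.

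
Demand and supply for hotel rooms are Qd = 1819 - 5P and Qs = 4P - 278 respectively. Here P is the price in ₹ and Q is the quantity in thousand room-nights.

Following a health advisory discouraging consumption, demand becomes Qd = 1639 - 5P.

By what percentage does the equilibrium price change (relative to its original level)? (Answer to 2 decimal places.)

Solve the original market: 1819 - 5P = 4P - 278, hence P = 233 and Q = 654.
The shock moves the curves to Qd = 1639 - 5P and Qs = 4P - 278.
Clearing the new market: 1639 - 5P = 4P - 278, so P = 213 and Q = 574.
%ΔP = (213 − 233) / 233 × 100 = -8.58%.

-8.58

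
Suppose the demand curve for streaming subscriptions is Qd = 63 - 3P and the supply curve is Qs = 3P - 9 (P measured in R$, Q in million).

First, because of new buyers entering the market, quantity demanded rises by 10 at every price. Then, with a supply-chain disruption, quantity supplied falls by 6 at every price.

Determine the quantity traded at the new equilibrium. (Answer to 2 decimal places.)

Solve the original market: 63 - 3P = 3P - 9, hence P = 12 and Q = 27.
The shock moves the curves to Qd = 73 - 3P and Qs = 3P - 15.
Equate the new curves: 73 - 3P = 3P - 15, giving 88 = 6P, P = 44/3 ≈ 14.6667, Q = 29.

29.00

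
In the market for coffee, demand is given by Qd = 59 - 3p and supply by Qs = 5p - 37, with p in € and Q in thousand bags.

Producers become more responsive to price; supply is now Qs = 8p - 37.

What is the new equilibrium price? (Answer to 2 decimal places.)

Before the shock: 59 - 3p = 5p - 37 ⇒ 96 = 8p ⇒ p = 12, Q = 23.
With the change applied: demand Qd = 59 - 3p, supply Qs = 8p - 37.
Clearing the new market: 59 - 3p = 8p - 37, so p = 96/11 ≈ 8.7273 and Q = 361/11 ≈ 32.8182.

8.73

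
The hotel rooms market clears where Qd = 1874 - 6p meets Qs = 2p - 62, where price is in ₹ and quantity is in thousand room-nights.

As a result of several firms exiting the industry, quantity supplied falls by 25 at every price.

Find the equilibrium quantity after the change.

403.25

Initially, 1874 - 6p = 2p - 62, so 1936 = 8p and p = 242, Q = 422.
After the shift, demand is Qd = 1874 - 6p and supply is Qs = 2p - 87.
New equilibrium: 1874 - 6p = 2p - 87 ⇒ 1961 = 8p ⇒ p = 245.125, Q = 403.25.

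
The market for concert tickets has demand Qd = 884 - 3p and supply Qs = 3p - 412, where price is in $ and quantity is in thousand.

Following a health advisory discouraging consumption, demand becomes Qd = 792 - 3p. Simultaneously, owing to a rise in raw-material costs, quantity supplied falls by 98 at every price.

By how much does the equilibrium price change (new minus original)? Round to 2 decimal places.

Solve the original market: 884 - 3p = 3p - 412, hence p = 216 and Q = 236.
The new curves are Qd = 792 - 3p (demand) and Qs = 3p - 510 (supply).
New equilibrium: 792 - 3p = 3p - 510 ⇒ 1302 = 6p ⇒ p = 217, Q = 141.
Δp = 217 − 216 = +1.00.

+1.00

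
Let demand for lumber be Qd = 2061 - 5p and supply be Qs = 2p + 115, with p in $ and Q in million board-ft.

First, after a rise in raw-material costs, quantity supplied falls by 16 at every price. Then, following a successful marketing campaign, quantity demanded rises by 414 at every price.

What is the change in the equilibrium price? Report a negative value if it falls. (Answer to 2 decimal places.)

Initially, 2061 - 5p = 2p + 115, so 1946 = 7p and p = 278, Q = 671.
With the change applied: demand Qd = 2475 - 5p, supply Qs = 2p + 99.
Setting them equal: 2475 - 5p = 2p + 99 → 2376 = 7p, so p = 2376/7 ≈ 339.4286 and Q = 5445/7 ≈ 777.8571.
Δp = 339.4286 − 278 = +61.43.

+61.43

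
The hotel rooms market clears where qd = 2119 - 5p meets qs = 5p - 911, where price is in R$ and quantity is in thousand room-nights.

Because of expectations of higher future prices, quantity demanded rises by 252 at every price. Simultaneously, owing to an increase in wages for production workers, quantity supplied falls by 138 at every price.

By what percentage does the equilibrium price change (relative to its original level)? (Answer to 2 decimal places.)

Before the shock: 2119 - 5p = 5p - 911 ⇒ 3030 = 10p ⇒ p = 303, q = 604.
The new curves are qd = 2371 - 5p (demand) and qs = 5p - 1049 (supply).
Clearing the new market: 2371 - 5p = 5p - 1049, so p = 342 and q = 661.
%Δp = (342 − 303) / 303 × 100 = +12.87%.

+12.87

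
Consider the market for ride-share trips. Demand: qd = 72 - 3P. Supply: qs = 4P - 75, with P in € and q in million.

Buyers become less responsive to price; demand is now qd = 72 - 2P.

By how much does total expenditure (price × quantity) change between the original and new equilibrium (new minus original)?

Original equilibrium: 72 - 3P = 4P - 75 gives 147 = 7P, so P = 21 and q = 9.
The new curves are qd = 72 - 2P (demand) and qs = 4P - 75 (supply).
Clearing the new market: 72 - 2P = 4P - 75, so P = 24.5 and q = 23.
Expenditure moves from 21×9 = 189 to 24.5×23 = 563.5; change = +374.5.

+374.5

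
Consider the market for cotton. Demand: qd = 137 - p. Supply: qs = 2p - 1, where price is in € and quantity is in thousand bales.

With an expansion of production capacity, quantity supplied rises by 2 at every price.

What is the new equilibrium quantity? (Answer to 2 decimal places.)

Original equilibrium: 137 - p = 2p - 1 gives 138 = 3p, so p = 46 and q = 91.
After the shift, demand is qd = 137 - p and supply is qs = 2p + 1.
New equilibrium: 137 - p = 2p + 1 ⇒ 136 = 3p ⇒ p = 136/3 ≈ 45.3333, q = 275/3 ≈ 91.6667.

91.67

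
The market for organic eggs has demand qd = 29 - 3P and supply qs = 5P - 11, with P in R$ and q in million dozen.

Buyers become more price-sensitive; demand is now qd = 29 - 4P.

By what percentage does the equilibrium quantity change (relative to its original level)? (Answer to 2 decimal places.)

Initially, 29 - 3P = 5P - 11, so 40 = 8P and P = 5, q = 14.
With the change applied: demand qd = 29 - 4P, supply qs = 5P - 11.
Clearing the new market: 29 - 4P = 5P - 11, so P = 40/9 ≈ 4.4444 and q = 101/9 ≈ 11.2222.
%Δq = (11.2222 − 14) / 14 × 100 = -19.84%.

-19.84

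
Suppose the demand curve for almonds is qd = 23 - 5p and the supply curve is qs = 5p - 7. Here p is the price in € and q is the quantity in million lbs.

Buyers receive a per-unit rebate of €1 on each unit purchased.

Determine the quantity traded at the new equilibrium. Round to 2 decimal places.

Solve the original market: 23 - 5p = 5p - 7, hence p = 3 and q = 8.
Since buyers' out-of-pocket price is the market price minus the rebate, the effective demand curve becomes qd = 28 - 5p.
Equate the new curves: 28 - 5p = 5p - 7, giving 35 = 10p, p = 3.5, q = 10.5.

10.50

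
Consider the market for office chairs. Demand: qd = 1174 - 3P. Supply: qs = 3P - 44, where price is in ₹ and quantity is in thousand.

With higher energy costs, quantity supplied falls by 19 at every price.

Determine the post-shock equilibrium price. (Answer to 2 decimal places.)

206.17

Initially, 1174 - 3P = 3P - 44, so 1218 = 6P and P = 203, q = 565.
After the shift, demand is qd = 1174 - 3P and supply is qs = 3P - 63.
Equate the new curves: 1174 - 3P = 3P - 63, giving 1237 = 6P, P = 1237/6 ≈ 206.1667, q = 555.5.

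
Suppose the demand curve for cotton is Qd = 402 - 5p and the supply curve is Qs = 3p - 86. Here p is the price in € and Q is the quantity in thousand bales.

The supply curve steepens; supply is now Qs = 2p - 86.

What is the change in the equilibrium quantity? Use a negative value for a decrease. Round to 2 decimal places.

Initially, 402 - 5p = 3p - 86, so 488 = 8p and p = 61, Q = 97.
The new curves are Qd = 402 - 5p (demand) and Qs = 2p - 86 (supply).
New equilibrium: 402 - 5p = 2p - 86 ⇒ 488 = 7p ⇒ p = 488/7 ≈ 69.7143, Q = 374/7 ≈ 53.4286.
ΔQ = 53.4286 − 97 = -43.57.

-43.57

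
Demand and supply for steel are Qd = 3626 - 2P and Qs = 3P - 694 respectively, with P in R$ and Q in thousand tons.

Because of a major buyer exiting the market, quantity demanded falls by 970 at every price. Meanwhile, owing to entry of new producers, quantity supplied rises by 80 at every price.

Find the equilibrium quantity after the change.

1348

Solve the original market: 3626 - 2P = 3P - 694, hence P = 864 and Q = 1898.
The new curves are Qd = 2656 - 2P (demand) and Qs = 3P - 614 (supply).
Equate the new curves: 2656 - 2P = 3P - 614, giving 3270 = 5P, P = 654, Q = 1348.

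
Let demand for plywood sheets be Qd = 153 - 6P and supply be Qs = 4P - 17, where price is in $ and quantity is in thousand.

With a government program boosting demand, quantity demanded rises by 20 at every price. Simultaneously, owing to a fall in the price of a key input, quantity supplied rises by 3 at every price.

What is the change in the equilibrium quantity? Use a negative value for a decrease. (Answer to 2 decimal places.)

+9.80

Solve the original market: 153 - 6P = 4P - 17, hence P = 17 and Q = 51.
The shock moves the curves to Qd = 173 - 6P and Qs = 4P - 14.
New equilibrium: 173 - 6P = 4P - 14 ⇒ 187 = 10P ⇒ P = 18.7, Q = 60.8.
ΔQ = 60.8 − 51 = +9.80.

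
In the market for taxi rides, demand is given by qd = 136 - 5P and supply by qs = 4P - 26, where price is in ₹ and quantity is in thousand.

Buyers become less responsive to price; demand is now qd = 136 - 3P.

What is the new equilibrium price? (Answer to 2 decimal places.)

Solve the original market: 136 - 5P = 4P - 26, hence P = 18 and q = 46.
The new curves are qd = 136 - 3P (demand) and qs = 4P - 26 (supply).
Setting them equal: 136 - 3P = 4P - 26 → 162 = 7P, so P = 162/7 ≈ 23.1429 and q = 466/7 ≈ 66.5714.

23.14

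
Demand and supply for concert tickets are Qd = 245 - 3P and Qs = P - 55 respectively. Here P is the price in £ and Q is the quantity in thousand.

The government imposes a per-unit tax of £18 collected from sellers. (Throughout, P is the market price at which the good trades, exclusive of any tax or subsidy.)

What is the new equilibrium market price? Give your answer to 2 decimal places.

Initially, 245 - 3P = P - 55, so 300 = 4P and P = 75, Q = 20.
Since sellers keep the price net of the tax, the effective supply curve becomes Qs = P - 73.
Equate the new curves: 245 - 3P = P - 73, giving 318 = 4P, P = 79.5, Q = 6.5.

79.50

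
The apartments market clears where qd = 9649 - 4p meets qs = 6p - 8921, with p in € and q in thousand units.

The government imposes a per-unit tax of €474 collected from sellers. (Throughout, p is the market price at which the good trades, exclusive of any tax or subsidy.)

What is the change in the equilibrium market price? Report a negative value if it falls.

Original equilibrium: 9649 - 4p = 6p - 8921 gives 18570 = 10p, so p = 1857 and q = 2221.
Since sellers keep the price net of the tax, the effective supply curve becomes qs = 6p - 11765.
Setting them equal: 9649 - 4p = 6p - 11765 → 21414 = 10p, so p = 2141.4 and q = 1083.4.
Δp = 2141.4 − 1857 = +284.4.

+284.4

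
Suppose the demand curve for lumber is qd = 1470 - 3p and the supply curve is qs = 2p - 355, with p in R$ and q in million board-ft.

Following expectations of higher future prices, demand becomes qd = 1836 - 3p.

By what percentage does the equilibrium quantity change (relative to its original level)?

Initially, 1470 - 3p = 2p - 355, so 1825 = 5p and p = 365, q = 375.
The shock moves the curves to qd = 1836 - 3p and qs = 2p - 355.
Setting them equal: 1836 - 3p = 2p - 355 → 2191 = 5p, so p = 438.2 and q = 521.4.
%Δq = (521.4 − 375) / 375 × 100 = +39.04%.

+39.04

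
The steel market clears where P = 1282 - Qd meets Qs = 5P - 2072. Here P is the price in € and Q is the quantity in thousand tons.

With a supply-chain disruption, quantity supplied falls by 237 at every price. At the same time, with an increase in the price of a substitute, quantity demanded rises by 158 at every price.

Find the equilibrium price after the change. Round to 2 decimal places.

624.83

Original equilibrium: 1282 - P = 5P - 2072 gives 3354 = 6P, so P = 559 and Q = 723.
After the shift, demand is Qd = 1440 - P and supply is Qs = 5P - 2309.
Clearing the new market: 1440 - P = 5P - 2309, so P = 3749/6 ≈ 624.8333 and Q = 4891/6 ≈ 815.1667.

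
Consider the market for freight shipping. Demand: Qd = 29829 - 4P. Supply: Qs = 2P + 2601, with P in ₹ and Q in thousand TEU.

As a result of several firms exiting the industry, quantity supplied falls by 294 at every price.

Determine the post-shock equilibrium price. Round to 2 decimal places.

Solve the original market: 29829 - 4P = 2P + 2601, hence P = 4538 and Q = 11677.
The shock moves the curves to Qd = 29829 - 4P and Qs = 2P + 2307.
New equilibrium: 29829 - 4P = 2P + 2307 ⇒ 27522 = 6P ⇒ P = 4587, Q = 11481.

4587.00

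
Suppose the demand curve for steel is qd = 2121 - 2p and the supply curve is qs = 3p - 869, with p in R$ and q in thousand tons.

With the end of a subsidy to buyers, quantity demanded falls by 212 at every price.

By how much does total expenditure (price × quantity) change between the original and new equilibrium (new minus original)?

Original equilibrium: 2121 - 2p = 3p - 869 gives 2990 = 5p, so p = 598 and q = 925.
With the change applied: demand qd = 1909 - 2p, supply qs = 3p - 869.
New equilibrium: 1909 - 2p = 3p - 869 ⇒ 2778 = 5p ⇒ p = 555.6, q = 797.8.
Expenditure moves from 598×925 = 553150 to 555.6×797.8 = 443257.68; change = -109892.32.

-109892.32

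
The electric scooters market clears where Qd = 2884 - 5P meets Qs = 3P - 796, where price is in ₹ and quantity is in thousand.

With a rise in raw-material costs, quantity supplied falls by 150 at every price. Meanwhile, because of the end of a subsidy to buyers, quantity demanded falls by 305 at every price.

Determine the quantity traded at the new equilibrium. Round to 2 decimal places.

375.88

Before the shock: 2884 - 5P = 3P - 796 ⇒ 3680 = 8P ⇒ P = 460, Q = 584.
The shock moves the curves to Qd = 2579 - 5P and Qs = 3P - 946.
New equilibrium: 2579 - 5P = 3P - 946 ⇒ 3525 = 8P ⇒ P = 440.625, Q = 375.875.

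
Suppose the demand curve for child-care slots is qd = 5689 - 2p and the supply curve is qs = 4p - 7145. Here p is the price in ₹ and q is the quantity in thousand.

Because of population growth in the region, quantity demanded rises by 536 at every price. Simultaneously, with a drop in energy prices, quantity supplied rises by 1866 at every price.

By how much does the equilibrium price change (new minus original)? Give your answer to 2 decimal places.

Original equilibrium: 5689 - 2p = 4p - 7145 gives 12834 = 6p, so p = 2139 and q = 1411.
The new curves are qd = 6225 - 2p (demand) and qs = 4p - 5279 (supply).
Equate the new curves: 6225 - 2p = 4p - 5279, giving 11504 = 6p, p = 5752/3 ≈ 1917.3333, q = 7171/3 ≈ 2390.3333.
Δp = 1917.3333 − 2139 = -221.67.

-221.67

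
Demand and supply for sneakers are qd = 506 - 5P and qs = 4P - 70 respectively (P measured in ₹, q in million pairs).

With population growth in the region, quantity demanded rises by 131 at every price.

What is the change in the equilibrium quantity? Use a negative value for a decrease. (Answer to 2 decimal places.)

+58.22

Solve the original market: 506 - 5P = 4P - 70, hence P = 64 and q = 186.
After the shift, demand is qd = 637 - 5P and supply is qs = 4P - 70.
New equilibrium: 637 - 5P = 4P - 70 ⇒ 707 = 9P ⇒ P = 707/9 ≈ 78.5556, q = 2198/9 ≈ 244.2222.
Δq = 244.2222 − 186 = +58.22.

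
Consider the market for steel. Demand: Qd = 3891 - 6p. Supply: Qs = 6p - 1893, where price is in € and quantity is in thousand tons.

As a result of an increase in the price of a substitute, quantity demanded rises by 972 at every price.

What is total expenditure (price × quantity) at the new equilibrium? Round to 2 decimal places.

836055.00

Initially, 3891 - 6p = 6p - 1893, so 5784 = 12p and p = 482, Q = 999.
With the change applied: demand Qd = 4863 - 6p, supply Qs = 6p - 1893.
New equilibrium: 4863 - 6p = 6p - 1893 ⇒ 6756 = 12p ⇒ p = 563, Q = 1485.
New expenditure = 563 × 1485 = 836055.00.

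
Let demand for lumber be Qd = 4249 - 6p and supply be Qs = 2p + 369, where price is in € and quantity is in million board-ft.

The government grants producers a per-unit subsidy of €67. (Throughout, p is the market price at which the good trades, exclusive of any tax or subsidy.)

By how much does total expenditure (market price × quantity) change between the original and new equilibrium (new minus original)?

+24630.875

Initially, 4249 - 6p = 2p + 369, so 3880 = 8p and p = 485, Q = 1339.
Since sellers receive the price plus the subsidy, the effective supply curve becomes Qs = 2p + 503.
New equilibrium: 4249 - 6p = 2p + 503 ⇒ 3746 = 8p ⇒ p = 468.25, Q = 1439.5.
Expenditure moves from 485×1339 = 649415 to 468.25×1439.5 = 674045.875; change = +24630.875.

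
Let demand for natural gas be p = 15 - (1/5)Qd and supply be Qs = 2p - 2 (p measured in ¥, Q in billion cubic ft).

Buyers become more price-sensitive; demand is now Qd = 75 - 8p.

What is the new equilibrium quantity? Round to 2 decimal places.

Original equilibrium: 75 - 5p = 2p - 2 gives 77 = 7p, so p = 11 and Q = 20.
The new curves are Qd = 75 - 8p (demand) and Qs = 2p - 2 (supply).
Equate the new curves: 75 - 8p = 2p - 2, giving 77 = 10p, p = 7.7, Q = 13.4.

13.40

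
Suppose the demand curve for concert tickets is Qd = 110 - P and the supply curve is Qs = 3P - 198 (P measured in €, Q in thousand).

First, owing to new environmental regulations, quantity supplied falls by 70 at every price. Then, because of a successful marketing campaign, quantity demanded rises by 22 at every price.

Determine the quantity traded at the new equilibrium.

32

Original equilibrium: 110 - P = 3P - 198 gives 308 = 4P, so P = 77 and Q = 33.
The shock moves the curves to Qd = 132 - P and Qs = 3P - 268.
Clearing the new market: 132 - P = 3P - 268, so P = 100 and Q = 32.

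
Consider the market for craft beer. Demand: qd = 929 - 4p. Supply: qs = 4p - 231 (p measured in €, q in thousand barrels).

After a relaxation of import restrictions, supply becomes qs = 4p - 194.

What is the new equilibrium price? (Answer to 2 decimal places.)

140.38

Initially, 929 - 4p = 4p - 231, so 1160 = 8p and p = 145, q = 349.
After the shift, demand is qd = 929 - 4p and supply is qs = 4p - 194.
Equate the new curves: 929 - 4p = 4p - 194, giving 1123 = 8p, p = 140.375, q = 367.5.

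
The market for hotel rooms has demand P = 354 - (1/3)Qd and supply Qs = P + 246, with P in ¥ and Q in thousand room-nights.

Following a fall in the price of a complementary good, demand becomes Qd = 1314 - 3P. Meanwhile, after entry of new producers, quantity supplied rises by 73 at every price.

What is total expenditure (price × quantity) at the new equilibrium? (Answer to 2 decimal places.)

141227.81

Before the shock: 1062 - 3P = P + 246 ⇒ 816 = 4P ⇒ P = 204, Q = 450.
With the change applied: demand Qd = 1314 - 3P, supply Qs = P + 319.
Setting them equal: 1314 - 3P = P + 319 → 995 = 4P, so P = 248.75 and Q = 567.75.
New expenditure = 248.75 × 567.75 = 141227.81.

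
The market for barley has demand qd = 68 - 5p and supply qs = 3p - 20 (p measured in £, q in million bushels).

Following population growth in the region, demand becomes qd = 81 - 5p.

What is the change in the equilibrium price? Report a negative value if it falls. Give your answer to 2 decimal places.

+1.63

Before the shock: 68 - 5p = 3p - 20 ⇒ 88 = 8p ⇒ p = 11, q = 13.
The new curves are qd = 81 - 5p (demand) and qs = 3p - 20 (supply).
Equate the new curves: 81 - 5p = 3p - 20, giving 101 = 8p, p = 12.625, q = 17.875.
Δp = 12.625 − 11 = +1.63.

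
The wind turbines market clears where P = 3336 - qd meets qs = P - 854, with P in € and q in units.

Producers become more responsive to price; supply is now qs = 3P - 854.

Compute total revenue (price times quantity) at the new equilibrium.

2397203.75

Original equilibrium: 3336 - P = P - 854 gives 4190 = 2P, so P = 2095 and q = 1241.
The shock moves the curves to qd = 3336 - P and qs = 3P - 854.
Setting them equal: 3336 - P = 3P - 854 → 4190 = 4P, so P = 1047.5 and q = 2288.5.
New expenditure = 1047.5 × 2288.5 = 2397203.75.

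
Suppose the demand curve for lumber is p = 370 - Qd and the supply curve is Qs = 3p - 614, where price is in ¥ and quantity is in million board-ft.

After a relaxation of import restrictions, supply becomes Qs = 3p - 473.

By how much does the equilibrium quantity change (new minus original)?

+35.25

Initially, 370 - p = 3p - 614, so 984 = 4p and p = 246, Q = 124.
The new curves are Qd = 370 - p (demand) and Qs = 3p - 473 (supply).
New equilibrium: 370 - p = 3p - 473 ⇒ 843 = 4p ⇒ p = 210.75, Q = 159.25.
ΔQ = 159.25 − 124 = +35.25.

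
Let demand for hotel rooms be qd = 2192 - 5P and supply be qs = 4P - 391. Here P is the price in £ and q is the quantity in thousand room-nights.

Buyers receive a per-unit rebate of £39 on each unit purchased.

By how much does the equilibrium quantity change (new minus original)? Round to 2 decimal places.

Solve the original market: 2192 - 5P = 4P - 391, hence P = 287 and q = 757.
Since buyers' out-of-pocket price is the market price minus the rebate, the effective demand curve becomes qd = 2387 - 5P.
New equilibrium: 2387 - 5P = 4P - 391 ⇒ 2778 = 9P ⇒ P = 926/3 ≈ 308.6667, q = 2531/3 ≈ 843.6667.
Δq = 843.6667 − 757 = +86.67.

+86.67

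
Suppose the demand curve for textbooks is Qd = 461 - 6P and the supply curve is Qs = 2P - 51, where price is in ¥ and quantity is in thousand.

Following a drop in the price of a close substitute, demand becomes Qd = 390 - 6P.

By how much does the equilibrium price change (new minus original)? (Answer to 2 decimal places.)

Before the shock: 461 - 6P = 2P - 51 ⇒ 512 = 8P ⇒ P = 64, Q = 77.
With the change applied: demand Qd = 390 - 6P, supply Qs = 2P - 51.
Clearing the new market: 390 - 6P = 2P - 51, so P = 55.125 and Q = 59.25.
ΔP = 55.125 − 64 = -8.88.

-8.88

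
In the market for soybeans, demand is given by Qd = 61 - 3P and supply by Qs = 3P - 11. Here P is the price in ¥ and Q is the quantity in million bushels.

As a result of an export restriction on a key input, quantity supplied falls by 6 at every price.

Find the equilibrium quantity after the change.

Solve the original market: 61 - 3P = 3P - 11, hence P = 12 and Q = 25.
After the shift, demand is Qd = 61 - 3P and supply is Qs = 3P - 17.
Clearing the new market: 61 - 3P = 3P - 17, so P = 13 and Q = 22.

22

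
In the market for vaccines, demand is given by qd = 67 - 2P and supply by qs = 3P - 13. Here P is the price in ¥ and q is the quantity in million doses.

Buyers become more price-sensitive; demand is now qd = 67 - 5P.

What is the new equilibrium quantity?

Solve the original market: 67 - 2P = 3P - 13, hence P = 16 and q = 35.
The new curves are qd = 67 - 5P (demand) and qs = 3P - 13 (supply).
New equilibrium: 67 - 5P = 3P - 13 ⇒ 80 = 8P ⇒ P = 10, q = 17.

17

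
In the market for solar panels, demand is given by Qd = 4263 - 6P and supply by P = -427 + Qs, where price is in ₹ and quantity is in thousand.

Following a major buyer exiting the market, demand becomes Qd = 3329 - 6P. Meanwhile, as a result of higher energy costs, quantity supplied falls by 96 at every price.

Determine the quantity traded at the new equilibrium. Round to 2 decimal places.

Before the shock: 4263 - 6P = P + 427 ⇒ 3836 = 7P ⇒ P = 548, Q = 975.
With the change applied: demand Qd = 3329 - 6P, supply Qs = P + 331.
Equate the new curves: 3329 - 6P = P + 331, giving 2998 = 7P, P = 2998/7 ≈ 428.2857, Q = 5315/7 ≈ 759.2857.

759.29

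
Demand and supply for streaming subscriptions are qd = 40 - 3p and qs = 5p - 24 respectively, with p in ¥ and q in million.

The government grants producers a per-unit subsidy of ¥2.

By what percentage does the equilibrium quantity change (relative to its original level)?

+23.4375

Solve the original market: 40 - 3p = 5p - 24, hence p = 8 and q = 16.
Since sellers receive the price plus the subsidy, the effective supply curve becomes qs = 5p - 14.
Equate the new curves: 40 - 3p = 5p - 14, giving 54 = 8p, p = 6.75, q = 19.75.
%Δq = (19.75 − 16) / 16 × 100 = +23.4375%.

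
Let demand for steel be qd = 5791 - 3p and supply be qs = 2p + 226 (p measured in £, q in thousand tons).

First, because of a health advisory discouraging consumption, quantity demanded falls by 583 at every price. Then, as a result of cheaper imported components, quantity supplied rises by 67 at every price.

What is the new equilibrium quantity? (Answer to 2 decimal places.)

Before the shock: 5791 - 3p = 2p + 226 ⇒ 5565 = 5p ⇒ p = 1113, q = 2452.
With the change applied: demand qd = 5208 - 3p, supply qs = 2p + 293.
New equilibrium: 5208 - 3p = 2p + 293 ⇒ 4915 = 5p ⇒ p = 983, q = 2259.

2259.00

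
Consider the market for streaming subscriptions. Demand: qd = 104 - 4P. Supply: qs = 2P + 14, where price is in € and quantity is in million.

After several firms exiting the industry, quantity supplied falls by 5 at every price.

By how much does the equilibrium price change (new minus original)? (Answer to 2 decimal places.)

Initially, 104 - 4P = 2P + 14, so 90 = 6P and P = 15, q = 44.
With the change applied: demand qd = 104 - 4P, supply qs = 2P + 9.
New equilibrium: 104 - 4P = 2P + 9 ⇒ 95 = 6P ⇒ P = 95/6 ≈ 15.8333, q = 122/3 ≈ 40.6667.
ΔP = 15.8333 − 15 = +0.83.

+0.83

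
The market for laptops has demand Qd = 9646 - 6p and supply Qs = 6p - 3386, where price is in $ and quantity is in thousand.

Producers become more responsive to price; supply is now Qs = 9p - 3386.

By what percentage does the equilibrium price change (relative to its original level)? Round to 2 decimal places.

-20.00

Original equilibrium: 9646 - 6p = 6p - 3386 gives 13032 = 12p, so p = 1086 and Q = 3130.
With the change applied: demand Qd = 9646 - 6p, supply Qs = 9p - 3386.
Setting them equal: 9646 - 6p = 9p - 3386 → 13032 = 15p, so p = 868.8 and Q = 4433.2.
%Δp = (868.8 − 1086) / 1086 × 100 = -20.00%.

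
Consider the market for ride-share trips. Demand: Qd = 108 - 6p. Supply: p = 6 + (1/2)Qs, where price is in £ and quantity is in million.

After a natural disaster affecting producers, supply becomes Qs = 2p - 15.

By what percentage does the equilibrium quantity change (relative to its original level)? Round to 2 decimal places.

Solve the original market: 108 - 6p = 2p - 12, hence p = 15 and Q = 18.
With the change applied: demand Qd = 108 - 6p, supply Qs = 2p - 15.
New equilibrium: 108 - 6p = 2p - 15 ⇒ 123 = 8p ⇒ p = 15.375, Q = 15.75.
%ΔQ = (15.75 − 18) / 18 × 100 = -12.50%.

-12.50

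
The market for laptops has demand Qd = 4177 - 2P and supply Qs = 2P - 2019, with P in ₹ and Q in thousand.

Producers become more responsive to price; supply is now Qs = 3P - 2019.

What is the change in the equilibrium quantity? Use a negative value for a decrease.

+619.6

Original equilibrium: 4177 - 2P = 2P - 2019 gives 6196 = 4P, so P = 1549 and Q = 1079.
The new curves are Qd = 4177 - 2P (demand) and Qs = 3P - 2019 (supply).
Setting them equal: 4177 - 2P = 3P - 2019 → 6196 = 5P, so P = 1239.2 and Q = 1698.6.
ΔQ = 1698.6 − 1079 = +619.6.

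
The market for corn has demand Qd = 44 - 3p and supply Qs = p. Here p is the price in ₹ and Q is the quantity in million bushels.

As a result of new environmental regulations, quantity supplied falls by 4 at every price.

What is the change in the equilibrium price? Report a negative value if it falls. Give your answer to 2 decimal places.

+1.00

Before the shock: 44 - 3p = p ⇒ 44 = 4p ⇒ p = 11, Q = 11.
The new curves are Qd = 44 - 3p (demand) and Qs = p - 4 (supply).
Equate the new curves: 44 - 3p = p - 4, giving 48 = 4p, p = 12, Q = 8.
Δp = 12 − 11 = +1.00.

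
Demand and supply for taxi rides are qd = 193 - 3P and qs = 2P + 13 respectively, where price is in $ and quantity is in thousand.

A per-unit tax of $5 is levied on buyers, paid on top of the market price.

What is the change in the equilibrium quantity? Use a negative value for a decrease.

Original equilibrium: 193 - 3P = 2P + 13 gives 180 = 5P, so P = 36 and q = 85.
Since buyers pay the price plus the tax, the effective demand curve becomes qd = 178 - 3P.
Clearing the new market: 178 - 3P = 2P + 13, so P = 33 and q = 79.
Δq = 79 − 85 = -6.

-6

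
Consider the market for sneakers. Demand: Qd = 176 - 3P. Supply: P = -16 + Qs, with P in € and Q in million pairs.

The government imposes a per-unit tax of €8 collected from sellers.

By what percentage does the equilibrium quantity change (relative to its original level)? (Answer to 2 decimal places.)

Original equilibrium: 176 - 3P = P + 16 gives 160 = 4P, so P = 40 and Q = 56.
Since sellers keep the price net of the tax, the effective supply curve becomes Qs = P + 8.
Setting them equal: 176 - 3P = P + 8 → 168 = 4P, so P = 42 and Q = 50.
%ΔQ = (50 − 56) / 56 × 100 = -10.71%.

-10.71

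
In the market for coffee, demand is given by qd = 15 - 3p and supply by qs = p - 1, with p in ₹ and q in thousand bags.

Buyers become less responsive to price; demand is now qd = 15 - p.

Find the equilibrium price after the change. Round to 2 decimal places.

8.00

Before the shock: 15 - 3p = p - 1 ⇒ 16 = 4p ⇒ p = 4, q = 3.
After the shift, demand is qd = 15 - p and supply is qs = p - 1.
Setting them equal: 15 - p = p - 1 → 16 = 2p, so p = 8 and q = 7.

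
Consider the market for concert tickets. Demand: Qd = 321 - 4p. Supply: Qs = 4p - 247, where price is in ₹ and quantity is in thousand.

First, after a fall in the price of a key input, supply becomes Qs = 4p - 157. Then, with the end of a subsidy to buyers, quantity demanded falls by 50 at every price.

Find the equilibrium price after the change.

Before the shock: 321 - 4p = 4p - 247 ⇒ 568 = 8p ⇒ p = 71, Q = 37.
With the change applied: demand Qd = 271 - 4p, supply Qs = 4p - 157.
New equilibrium: 271 - 4p = 4p - 157 ⇒ 428 = 8p ⇒ p = 53.5, Q = 57.

53.5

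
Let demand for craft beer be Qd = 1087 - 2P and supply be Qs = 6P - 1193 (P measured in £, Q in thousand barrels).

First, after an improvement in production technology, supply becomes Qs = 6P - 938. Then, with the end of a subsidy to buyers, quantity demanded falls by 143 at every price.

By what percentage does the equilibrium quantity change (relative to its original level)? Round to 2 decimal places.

Initially, 1087 - 2P = 6P - 1193, so 2280 = 8P and P = 285, Q = 517.
The new curves are Qd = 944 - 2P (demand) and Qs = 6P - 938 (supply).
New equilibrium: 944 - 2P = 6P - 938 ⇒ 1882 = 8P ⇒ P = 235.25, Q = 473.5.
%ΔQ = (473.5 − 517) / 517 × 100 = -8.41%.

-8.41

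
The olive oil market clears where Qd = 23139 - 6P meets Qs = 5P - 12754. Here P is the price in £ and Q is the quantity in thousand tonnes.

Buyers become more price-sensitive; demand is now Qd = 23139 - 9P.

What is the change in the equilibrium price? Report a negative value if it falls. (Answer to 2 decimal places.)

Solve the original market: 23139 - 6P = 5P - 12754, hence P = 3263 and Q = 3561.
After the shift, demand is Qd = 23139 - 9P and supply is Qs = 5P - 12754.
Clearing the new market: 23139 - 9P = 5P - 12754, so P = 35893/14 ≈ 2563.7857 and Q = 909/14 ≈ 64.9286.
ΔP = 2563.7857 − 3263 = -699.21.

-699.21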